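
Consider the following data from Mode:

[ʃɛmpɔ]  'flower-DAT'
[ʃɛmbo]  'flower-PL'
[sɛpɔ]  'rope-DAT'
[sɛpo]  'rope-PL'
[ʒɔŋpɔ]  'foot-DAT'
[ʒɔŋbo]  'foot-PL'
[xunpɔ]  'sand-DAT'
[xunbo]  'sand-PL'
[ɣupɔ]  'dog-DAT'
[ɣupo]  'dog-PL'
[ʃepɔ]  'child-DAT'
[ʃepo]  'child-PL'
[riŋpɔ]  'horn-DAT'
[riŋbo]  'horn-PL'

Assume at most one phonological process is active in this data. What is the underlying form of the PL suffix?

The PL suffix surfaces as [-bo] and [-po], depending on the final segment of the stem.
The DAT suffix, which begins with [p], is invariant after every stem; so [p] is not altered by any rule here.
So the underlying form is /-bo/, and voiced stops become voiceless after a vowel.

/-bo/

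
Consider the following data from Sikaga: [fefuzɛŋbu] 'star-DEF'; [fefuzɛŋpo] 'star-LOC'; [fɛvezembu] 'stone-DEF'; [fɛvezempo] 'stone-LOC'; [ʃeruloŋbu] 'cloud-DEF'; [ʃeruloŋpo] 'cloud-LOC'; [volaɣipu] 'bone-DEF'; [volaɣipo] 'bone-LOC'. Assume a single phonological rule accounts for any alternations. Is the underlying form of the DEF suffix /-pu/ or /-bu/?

The DEF morpheme has two allomorphs, [-bu] and [-pu].
By contrast the LOC suffix keeps its initial [p] throughout — that segment must be underlying.
So the underlying form is /-bu/, and voiced stops become voiceless after a vowel.

/-bu/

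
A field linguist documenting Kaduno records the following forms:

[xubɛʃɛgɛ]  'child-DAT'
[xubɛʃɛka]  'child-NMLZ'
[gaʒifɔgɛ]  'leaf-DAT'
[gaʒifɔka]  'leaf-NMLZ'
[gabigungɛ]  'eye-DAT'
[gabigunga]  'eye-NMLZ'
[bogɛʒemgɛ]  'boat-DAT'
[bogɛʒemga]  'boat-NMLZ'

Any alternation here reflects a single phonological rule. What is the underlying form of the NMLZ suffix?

/-ka/

The NMLZ morpheme has two allomorphs, [-ga] and [-ka].
The DAT suffix, which begins with [g], is invariant after every stem; so [g] is not altered by any rule here.
The NMLZ suffix is therefore /-ka/ underlyingly, with post-nasal voicing: voiceless stops become voiced after a nasal.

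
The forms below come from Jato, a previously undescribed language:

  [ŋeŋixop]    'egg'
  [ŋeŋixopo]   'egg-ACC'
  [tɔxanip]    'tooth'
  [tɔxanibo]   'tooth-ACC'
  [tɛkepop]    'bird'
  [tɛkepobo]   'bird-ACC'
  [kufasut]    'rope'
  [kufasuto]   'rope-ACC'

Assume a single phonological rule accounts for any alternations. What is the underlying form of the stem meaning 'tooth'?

/tɔxanib/

In [tɔxanip] and [tɔxanibo] the final segment of 'tooth' alternates: [p] ~ [b].
Compare 'egg', with invariant [p] in [ŋeŋixop] and [ŋeŋixopo]: an analysis with underlying /p/ and a rule producing [b] before the ACC suffix would wrongly predict alternation here too.
So /b/ is underlying, and a rule of word-final obstruent devoicing — voiced obstruents become voiceless word-finally — gives [p].
The underlying form of 'tooth' is therefore /tɔxanib/.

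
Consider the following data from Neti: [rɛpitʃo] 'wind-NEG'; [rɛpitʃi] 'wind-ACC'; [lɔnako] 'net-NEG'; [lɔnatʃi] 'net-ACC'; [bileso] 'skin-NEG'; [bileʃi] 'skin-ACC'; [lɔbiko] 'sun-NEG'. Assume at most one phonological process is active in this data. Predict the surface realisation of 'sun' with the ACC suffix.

In [lɔnako] and [lɔnatʃi] the final segment of 'net' alternates: [k] ~ [tʃ].
The stem 'wind' ([rɛpitʃo], [rɛpitʃi]) shows [tʃ] unchanged in both environments, so [tʃ] cannot be basic with [k] derived before the NEG suffix.
So /k/ is underlying, and a rule of palatalization before a front vowel — /k/ and /s/ become palato-alveolar [tʃ] and [ʃ] before a front vowel — gives [tʃ].
From [lɔbiko] the stem 'sun' is /lɔbik/; before a front vowel this yields [lɔbitʃi].

[lɔbitʃi]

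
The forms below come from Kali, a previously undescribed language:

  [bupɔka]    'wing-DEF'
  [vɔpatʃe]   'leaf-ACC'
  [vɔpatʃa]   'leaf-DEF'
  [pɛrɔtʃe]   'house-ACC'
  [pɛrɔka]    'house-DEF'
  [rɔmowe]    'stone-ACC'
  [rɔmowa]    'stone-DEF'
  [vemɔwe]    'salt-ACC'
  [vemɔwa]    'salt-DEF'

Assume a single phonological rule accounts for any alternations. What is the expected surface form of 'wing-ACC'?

The stem for 'house' ends in [tʃ] in [pɛrɔtʃe] but [k] in [pɛrɔka].
If /tʃ/ were underlying and a rule turned it into [k] before the DEF suffix, 'leaf' would also alternate; but it has [tʃ] in both [vɔpatʃe] and [vɔpatʃa].
So /k/ is underlying, and a rule of palatalization before a front vowel — /k/ becomes palato-alveolar [tʃ] before a front vowel — gives [tʃ].
The one attested form of 'wing', [bupɔka], shows underlying /bupɔk/. Applying the same rule before a front vowel gives [bupɔtʃe].

[bupɔtʃe]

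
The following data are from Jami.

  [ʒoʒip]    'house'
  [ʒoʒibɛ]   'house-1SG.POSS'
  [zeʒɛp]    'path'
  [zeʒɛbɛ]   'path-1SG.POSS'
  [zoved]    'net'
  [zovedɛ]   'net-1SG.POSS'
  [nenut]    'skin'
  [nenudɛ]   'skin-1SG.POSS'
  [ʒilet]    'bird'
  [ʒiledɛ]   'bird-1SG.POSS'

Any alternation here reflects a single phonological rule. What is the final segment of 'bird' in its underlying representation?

In [ʒilet] and [ʒiledɛ] the final segment of 'bird' alternates: [t] ~ [d].
But 'net' keeps [d] in both environments ([zoved], [zovedɛ]), so there is no rule changing /d/ to [t] in isolation.
The underlying segment must be /t/; voiceless stops become voiced between vowels, yielding [d] there.

/t/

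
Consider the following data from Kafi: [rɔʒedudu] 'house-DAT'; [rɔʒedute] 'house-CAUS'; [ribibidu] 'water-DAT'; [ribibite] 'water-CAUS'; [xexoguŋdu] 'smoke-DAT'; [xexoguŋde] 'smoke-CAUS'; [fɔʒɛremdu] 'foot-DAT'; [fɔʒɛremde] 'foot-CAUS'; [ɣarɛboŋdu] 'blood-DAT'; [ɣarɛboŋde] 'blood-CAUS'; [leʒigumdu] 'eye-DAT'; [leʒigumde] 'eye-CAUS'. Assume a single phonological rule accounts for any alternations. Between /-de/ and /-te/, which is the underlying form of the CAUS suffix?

/-te/

The CAUS suffix surfaces as [-de] and [-te], depending on the final segment of the stem.
By contrast the DAT suffix keeps its initial [d] throughout — that segment must be underlying.
The CAUS suffix is therefore /-te/ underlyingly, with post-nasal voicing: voiceless stops become voiced after a nasal.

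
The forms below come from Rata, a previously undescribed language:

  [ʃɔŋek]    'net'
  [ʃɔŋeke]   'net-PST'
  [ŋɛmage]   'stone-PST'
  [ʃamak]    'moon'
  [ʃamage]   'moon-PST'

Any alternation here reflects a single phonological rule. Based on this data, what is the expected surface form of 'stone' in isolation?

The stem for 'moon' ends in [k] in [ʃamak] but [g] in [ʃamage].
Compare 'net', with invariant [k] in [ʃɔŋek] and [ʃɔŋeke]: an analysis with underlying /k/ and a rule producing [g] before the PST suffix would wrongly predict alternation here too.
Therefore /g/ is basic and [k] is derived by word-final obstruent devoicing (voiced obstruents become voiceless word-finally).
The one attested form of 'stone', [ŋɛmage], shows underlying /ŋɛmag/. Applying the same rule word-finally gives [ŋɛmak].

[ŋɛmak]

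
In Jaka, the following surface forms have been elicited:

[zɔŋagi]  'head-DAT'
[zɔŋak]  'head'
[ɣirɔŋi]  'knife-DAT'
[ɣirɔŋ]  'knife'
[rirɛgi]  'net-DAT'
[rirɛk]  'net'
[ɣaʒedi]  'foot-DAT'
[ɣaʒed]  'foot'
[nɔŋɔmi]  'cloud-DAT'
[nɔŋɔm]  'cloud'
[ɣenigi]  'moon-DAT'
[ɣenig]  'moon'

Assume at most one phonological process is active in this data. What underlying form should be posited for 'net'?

The stem for 'net' ends in [g] in [rirɛgi] but [k] in [rirɛk].
The stem 'moon' ([ɣenigi], [ɣenig]) shows [g] unchanged in both environments, so [g] cannot be basic with [k] derived in isolation.
The alternation reflects intervocalic voicing: voiceless stops become voiced between vowels. /k/ is underlying.

/rirɛk/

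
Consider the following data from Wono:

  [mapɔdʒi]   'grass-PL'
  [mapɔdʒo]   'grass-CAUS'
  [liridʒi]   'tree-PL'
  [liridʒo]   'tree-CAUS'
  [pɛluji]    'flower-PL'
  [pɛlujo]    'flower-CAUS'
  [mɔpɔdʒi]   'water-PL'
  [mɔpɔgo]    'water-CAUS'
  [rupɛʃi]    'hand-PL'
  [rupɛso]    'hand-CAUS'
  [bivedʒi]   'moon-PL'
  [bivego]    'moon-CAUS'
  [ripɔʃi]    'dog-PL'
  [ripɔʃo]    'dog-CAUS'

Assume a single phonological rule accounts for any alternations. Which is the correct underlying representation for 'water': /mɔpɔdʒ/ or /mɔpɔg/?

/mɔpɔg/

In [mɔpɔdʒi] and [mɔpɔgo] the final segment of 'water' alternates: [dʒ] ~ [g].
If /dʒ/ were underlying and a rule turned it into [g] before the CAUS suffix, 'grass' would also alternate; but it has [dʒ] in both [mapɔdʒi] and [mapɔdʒo].
The underlying segment must be /g/; /g/ and /s/ become palato-alveolar [dʒ] and [ʃ] before a front vowel, yielding [dʒ] there.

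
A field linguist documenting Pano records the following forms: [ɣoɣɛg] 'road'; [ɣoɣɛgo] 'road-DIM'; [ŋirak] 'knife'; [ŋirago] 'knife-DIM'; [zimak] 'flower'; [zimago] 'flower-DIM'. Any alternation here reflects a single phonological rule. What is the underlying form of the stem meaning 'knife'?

'knife' shows [k] ~ [g] at the end of the stem ([ŋirak] vs [ŋirago]).
But 'road' keeps [g] in both environments ([ɣoɣɛg], [ɣoɣɛgo]), so there is no rule changing /g/ to [k] in isolation.
The underlying segment must be /k/; voiceless stops become voiced between vowels, yielding [g] there.
Hence 'knife' is /ŋirak/ underlyingly.

/ŋirak/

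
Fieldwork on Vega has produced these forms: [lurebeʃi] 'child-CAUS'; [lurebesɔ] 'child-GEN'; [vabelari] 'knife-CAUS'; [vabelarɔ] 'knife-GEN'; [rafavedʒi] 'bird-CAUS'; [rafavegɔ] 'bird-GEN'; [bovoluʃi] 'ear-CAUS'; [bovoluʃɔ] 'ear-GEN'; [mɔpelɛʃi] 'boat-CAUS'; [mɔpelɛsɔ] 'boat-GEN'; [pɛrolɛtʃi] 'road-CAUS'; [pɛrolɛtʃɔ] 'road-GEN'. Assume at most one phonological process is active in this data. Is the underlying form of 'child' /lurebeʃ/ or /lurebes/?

The stem for 'child' ends in [ʃ] in [lurebeʃi] but [s] in [lurebesɔ].
Compare 'ear', with invariant [ʃ] in [bovoluʃi] and [bovoluʃɔ]: an analysis with underlying /ʃ/ and a rule producing [s] before the GEN suffix would wrongly predict alternation here too.
The alternation reflects palatalization before a front vowel: /g/ and /s/ become palato-alveolar [dʒ] and [ʃ] before a front vowel. /s/ is underlying.

/lurebes/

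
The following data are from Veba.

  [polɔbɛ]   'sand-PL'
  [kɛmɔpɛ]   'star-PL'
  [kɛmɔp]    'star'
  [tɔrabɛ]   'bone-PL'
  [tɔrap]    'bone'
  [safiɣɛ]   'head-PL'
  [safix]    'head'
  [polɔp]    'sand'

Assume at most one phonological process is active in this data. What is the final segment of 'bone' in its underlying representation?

/b/

The stem for 'bone' ends in [p] in [tɔrap] but [b] in [tɔrabɛ].
Compare 'star', with invariant [p] in [kɛmɔp] and [kɛmɔpɛ]: an analysis with underlying /p/ and a rule producing [b] before the PL suffix would wrongly predict alternation here too.
The underlying segment must be /b/; voiced obstruents become voiceless word-finally, yielding [p] there.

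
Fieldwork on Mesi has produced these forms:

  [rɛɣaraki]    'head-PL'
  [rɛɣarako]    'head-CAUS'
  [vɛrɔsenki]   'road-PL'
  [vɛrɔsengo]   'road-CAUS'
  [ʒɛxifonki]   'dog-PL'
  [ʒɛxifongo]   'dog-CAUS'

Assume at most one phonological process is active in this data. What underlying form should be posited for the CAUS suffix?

The CAUS morpheme has two allomorphs, [-go] and [-ko].
By contrast the PL suffix keeps its initial [k] throughout — that segment must be underlying.
So the underlying form is /-go/, and voiced stops become voiceless after a vowel.

/-go/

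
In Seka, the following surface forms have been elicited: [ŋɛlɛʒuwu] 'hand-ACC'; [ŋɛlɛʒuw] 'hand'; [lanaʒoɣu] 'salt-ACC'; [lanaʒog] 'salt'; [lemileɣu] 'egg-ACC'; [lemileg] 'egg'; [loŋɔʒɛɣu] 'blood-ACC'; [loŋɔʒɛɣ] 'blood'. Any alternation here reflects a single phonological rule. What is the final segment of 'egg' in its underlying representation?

The root 'egg' surfaces as [lemileɣu] and [lemileg], with a stem-final [ɣ] ~ [g] alternation.
But 'blood' keeps [ɣ] in both environments ([loŋɔʒɛɣu], [loŋɔʒɛɣ]), so there is no rule changing /ɣ/ to [g] in isolation.
So /g/ is underlying, and a rule of intervocalic spirantization — voiced stops become fricatives between vowels — gives [ɣ].

/g/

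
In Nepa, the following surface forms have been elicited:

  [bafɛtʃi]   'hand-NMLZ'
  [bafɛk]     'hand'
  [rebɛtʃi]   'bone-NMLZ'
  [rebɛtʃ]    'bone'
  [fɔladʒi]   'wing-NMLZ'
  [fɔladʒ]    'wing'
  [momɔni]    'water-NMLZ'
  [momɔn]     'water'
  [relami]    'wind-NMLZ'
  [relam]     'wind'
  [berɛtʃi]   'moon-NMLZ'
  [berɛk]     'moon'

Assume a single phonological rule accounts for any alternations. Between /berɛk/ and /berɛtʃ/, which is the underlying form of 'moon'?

The stem for 'moon' ends in [tʃ] in [berɛtʃi] but [k] in [berɛk].
But 'bone' keeps [tʃ] in both environments ([rebɛtʃi], [rebɛtʃ]), so there is no rule changing /tʃ/ to [k] in isolation.
So /k/ is underlying, and a rule of palatalization before a front vowel — /k/ becomes palato-alveolar [tʃ] before a front vowel — gives [tʃ].

/berɛk/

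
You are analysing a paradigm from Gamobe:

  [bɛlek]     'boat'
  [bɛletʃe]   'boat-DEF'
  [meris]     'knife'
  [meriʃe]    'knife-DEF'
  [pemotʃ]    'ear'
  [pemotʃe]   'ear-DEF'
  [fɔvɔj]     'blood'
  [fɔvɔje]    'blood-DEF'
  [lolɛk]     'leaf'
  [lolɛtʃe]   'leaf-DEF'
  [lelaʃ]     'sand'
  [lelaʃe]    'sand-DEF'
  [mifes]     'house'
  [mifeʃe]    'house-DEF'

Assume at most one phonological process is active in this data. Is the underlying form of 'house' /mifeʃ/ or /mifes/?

/mifes/

The root 'house' surfaces as [mifes] and [mifeʃe], with a stem-final [s] ~ [ʃ] alternation.
The stem 'sand' ([lelaʃ], [lelaʃe]) shows [ʃ] unchanged in both environments, so [ʃ] cannot be basic with [s] derived in isolation.
Therefore /s/ is basic and [ʃ] is derived by palatalization before a front vowel (/k/ and /s/ become palato-alveolar [tʃ] and [ʃ] before a front vowel).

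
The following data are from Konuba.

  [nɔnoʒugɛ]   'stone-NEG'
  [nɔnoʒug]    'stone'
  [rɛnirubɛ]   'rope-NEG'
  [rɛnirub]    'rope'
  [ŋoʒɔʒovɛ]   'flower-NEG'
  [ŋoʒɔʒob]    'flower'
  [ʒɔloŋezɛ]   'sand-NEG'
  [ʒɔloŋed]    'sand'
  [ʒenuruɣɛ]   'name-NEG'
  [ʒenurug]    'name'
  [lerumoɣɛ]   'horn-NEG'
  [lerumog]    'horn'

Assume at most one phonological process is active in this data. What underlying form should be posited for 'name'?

In [ʒenuruɣɛ] and [ʒenurug] the final segment of 'name' alternates: [ɣ] ~ [g].
But 'stone' keeps [g] in both environments ([nɔnoʒugɛ], [nɔnoʒug]), so there is no rule changing /g/ to [ɣ] before the NEG suffix.
The underlying segment must be /ɣ/; voiced fricatives become stops word-finally, yielding [g] there.
The underlying form of 'name' is therefore /ʒenuruɣ/.

/ʒenuruɣ/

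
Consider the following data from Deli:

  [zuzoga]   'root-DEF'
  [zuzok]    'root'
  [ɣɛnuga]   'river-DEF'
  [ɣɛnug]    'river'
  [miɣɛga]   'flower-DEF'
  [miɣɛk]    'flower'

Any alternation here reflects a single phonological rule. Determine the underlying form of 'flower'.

'flower' shows [g] ~ [k] at the end of the stem ([miɣɛga] vs [miɣɛk]).
But 'river' keeps [g] in both environments ([ɣɛnuga], [ɣɛnug]), so there is no rule changing /g/ to [k] in isolation.
Therefore /k/ is basic and [g] is derived by intervocalic voicing (voiceless stops become voiced between vowels).
The underlying form of 'flower' is therefore /miɣɛk/.

/miɣɛk/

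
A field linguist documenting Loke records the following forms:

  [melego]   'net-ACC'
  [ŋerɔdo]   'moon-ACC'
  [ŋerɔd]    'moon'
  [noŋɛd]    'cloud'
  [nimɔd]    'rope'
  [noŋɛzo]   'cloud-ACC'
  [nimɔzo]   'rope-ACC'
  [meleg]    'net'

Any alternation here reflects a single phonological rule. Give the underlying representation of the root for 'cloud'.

The stem for 'cloud' ends in [d] in [noŋɛd] but [z] in [noŋɛzo].
If /d/ were underlying and a rule turned it into [z] before the ACC suffix, 'moon' would also alternate; but it has [d] in both [ŋerɔd] and [ŋerɔdo].
Therefore /z/ is basic and [d] is derived by word-final hardening (voiced fricatives become stops word-finally).

/noŋɛz/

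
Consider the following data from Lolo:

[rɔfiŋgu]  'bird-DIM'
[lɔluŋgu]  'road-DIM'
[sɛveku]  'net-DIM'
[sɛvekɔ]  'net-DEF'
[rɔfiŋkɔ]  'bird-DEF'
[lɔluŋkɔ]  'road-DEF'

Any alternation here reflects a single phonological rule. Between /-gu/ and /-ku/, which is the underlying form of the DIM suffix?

The DIM morpheme has two allomorphs, [-gu] and [-ku].
The DEF suffix, which begins with [k], is invariant after every stem; so [k] is not altered by any rule here.
The DIM suffix is therefore /-gu/ underlyingly, with post-vocalic devoicing: voiced stops become voiceless after a vowel.

/-gu/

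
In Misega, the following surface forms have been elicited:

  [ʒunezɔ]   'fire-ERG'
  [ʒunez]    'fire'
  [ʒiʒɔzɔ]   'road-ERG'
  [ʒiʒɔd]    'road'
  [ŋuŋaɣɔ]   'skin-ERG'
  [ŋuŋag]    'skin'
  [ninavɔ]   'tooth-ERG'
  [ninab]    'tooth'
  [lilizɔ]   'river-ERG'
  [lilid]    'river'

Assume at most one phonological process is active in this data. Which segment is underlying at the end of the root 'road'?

The stem for 'road' ends in [z] in [ʒiʒɔzɔ] but [d] in [ʒiʒɔd].
If /z/ were underlying and a rule turned it into [d] in isolation, 'fire' would also alternate; but it has [z] in both [ʒunezɔ] and [ʒunez].
So /d/ is underlying, and a rule of intervocalic spirantization — voiced stops become fricatives between vowels — gives [z].

/d/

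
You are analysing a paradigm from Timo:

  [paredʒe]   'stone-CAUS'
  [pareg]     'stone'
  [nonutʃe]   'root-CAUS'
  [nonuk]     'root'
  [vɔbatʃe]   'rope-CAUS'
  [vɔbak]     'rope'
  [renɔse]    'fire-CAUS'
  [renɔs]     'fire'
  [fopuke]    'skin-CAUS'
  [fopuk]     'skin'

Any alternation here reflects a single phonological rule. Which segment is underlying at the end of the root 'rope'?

The stem for 'rope' ends in [tʃ] in [vɔbatʃe] but [k] in [vɔbak].
If /k/ were underlying and a rule turned it into [tʃ] before the CAUS suffix, 'skin' would also alternate; but it has [k] in both [fopuke] and [fopuk].
The alternation reflects depalatalization: palato-alveolar /tʃ/ and /dʒ/ become [k] and [g] when no front vowel follows. /tʃ/ is underlying.

/tʃ/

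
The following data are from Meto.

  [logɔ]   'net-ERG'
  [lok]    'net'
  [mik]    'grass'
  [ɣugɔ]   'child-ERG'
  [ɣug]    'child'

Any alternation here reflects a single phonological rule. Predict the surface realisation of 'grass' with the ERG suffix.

The stem for 'net' ends in [g] in [logɔ] but [k] in [lok].
But 'child' keeps [g] in both environments ([ɣugɔ], [ɣug]), so there is no rule changing /g/ to [k] in isolation.
The underlying segment must be /k/; voiceless stops become voiced between vowels, yielding [g] there.
The one attested form of 'grass', [mik], shows underlying /mik/. Applying the same rule between vowels gives [migɔ].

[migɔ]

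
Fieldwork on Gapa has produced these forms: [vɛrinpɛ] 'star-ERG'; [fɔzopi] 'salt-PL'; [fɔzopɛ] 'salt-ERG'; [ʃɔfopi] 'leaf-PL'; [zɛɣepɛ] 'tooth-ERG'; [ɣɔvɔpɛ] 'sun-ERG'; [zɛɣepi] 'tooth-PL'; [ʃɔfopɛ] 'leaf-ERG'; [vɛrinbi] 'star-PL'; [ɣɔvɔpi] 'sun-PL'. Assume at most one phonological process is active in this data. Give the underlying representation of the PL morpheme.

/-bi/

The PL suffix surfaces as [-bi] and [-pi], depending on the final segment of the stem.
By contrast the ERG suffix keeps its initial [p] throughout — that segment must be underlying.
So the underlying form is /-bi/, and voiced stops become voiceless after a vowel.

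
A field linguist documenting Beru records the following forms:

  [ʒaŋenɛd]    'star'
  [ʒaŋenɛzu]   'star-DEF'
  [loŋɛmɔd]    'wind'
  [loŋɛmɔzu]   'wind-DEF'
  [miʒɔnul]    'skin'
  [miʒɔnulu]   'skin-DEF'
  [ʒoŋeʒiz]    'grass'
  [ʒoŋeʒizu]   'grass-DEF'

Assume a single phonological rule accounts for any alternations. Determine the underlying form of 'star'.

'star' shows [d] ~ [z] at the end of the stem ([ʒaŋenɛd] vs [ʒaŋenɛzu]).
If /z/ were underlying and a rule turned it into [d] in isolation, 'grass' would also alternate; but it has [z] in both [ʒoŋeʒiz] and [ʒoŋeʒizu].
Therefore /d/ is basic and [z] is derived by intervocalic spirantization (voiced stops become fricatives between vowels).

/ʒaŋenɛd/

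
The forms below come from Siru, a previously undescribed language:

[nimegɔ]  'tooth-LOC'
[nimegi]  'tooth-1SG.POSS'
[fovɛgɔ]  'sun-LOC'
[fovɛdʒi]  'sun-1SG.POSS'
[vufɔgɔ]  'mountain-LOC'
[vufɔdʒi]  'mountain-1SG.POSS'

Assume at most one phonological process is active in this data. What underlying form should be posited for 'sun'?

The stem for 'sun' ends in [g] in [fovɛgɔ] but [dʒ] in [fovɛdʒi].
Compare 'tooth', with invariant [g] in [nimegɔ] and [nimegi]: an analysis with underlying /g/ and a rule producing [dʒ] before the 1SG.POSS suffix would wrongly predict alternation here too.
The underlying segment must be /dʒ/; palato-alveolar /dʒ/ becomes [g] when no front vowel follows, yielding [g] there.
So 'sun' = /fovɛdʒ/.

/fovɛdʒ/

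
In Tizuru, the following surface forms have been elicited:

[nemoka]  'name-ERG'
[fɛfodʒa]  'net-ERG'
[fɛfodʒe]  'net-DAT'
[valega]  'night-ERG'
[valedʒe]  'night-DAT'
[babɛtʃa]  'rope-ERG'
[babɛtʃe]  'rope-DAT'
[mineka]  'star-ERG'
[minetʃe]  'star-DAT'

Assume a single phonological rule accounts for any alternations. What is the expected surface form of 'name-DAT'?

In [mineka] and [minetʃe] the final segment of 'star' alternates: [k] ~ [tʃ].
If /tʃ/ were underlying and a rule turned it into [k] before the ERG suffix, 'rope' would also alternate; but it has [tʃ] in both [babɛtʃa] and [babɛtʃe].
The underlying segment must be /k/; /k/ and /g/ become palato-alveolar [tʃ] and [dʒ] before a front vowel, yielding [tʃ] there.
The one attested form of 'name', [nemoka], shows underlying /nemok/. Applying the same rule before a front vowel gives [nemotʃe].

[nemotʃe]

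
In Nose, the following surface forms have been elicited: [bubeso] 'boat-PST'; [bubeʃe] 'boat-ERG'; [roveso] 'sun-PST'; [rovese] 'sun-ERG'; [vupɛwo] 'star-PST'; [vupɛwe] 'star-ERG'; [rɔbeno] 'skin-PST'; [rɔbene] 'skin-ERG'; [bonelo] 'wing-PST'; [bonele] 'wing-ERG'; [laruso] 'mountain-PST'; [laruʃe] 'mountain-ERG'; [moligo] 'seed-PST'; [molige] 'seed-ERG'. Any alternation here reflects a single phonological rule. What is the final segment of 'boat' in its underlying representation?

/ʃ/

'boat' shows [s] ~ [ʃ] at the end of the stem ([bubeso] vs [bubeʃe]).
The stem 'sun' ([roveso], [rovese]) shows [s] unchanged in both environments, so [s] cannot be basic with [ʃ] derived before the ERG suffix.
Therefore /ʃ/ is basic and [s] is derived by depalatalization (palato-alveolar /ʃ/ becomes [s] when no front vowel follows).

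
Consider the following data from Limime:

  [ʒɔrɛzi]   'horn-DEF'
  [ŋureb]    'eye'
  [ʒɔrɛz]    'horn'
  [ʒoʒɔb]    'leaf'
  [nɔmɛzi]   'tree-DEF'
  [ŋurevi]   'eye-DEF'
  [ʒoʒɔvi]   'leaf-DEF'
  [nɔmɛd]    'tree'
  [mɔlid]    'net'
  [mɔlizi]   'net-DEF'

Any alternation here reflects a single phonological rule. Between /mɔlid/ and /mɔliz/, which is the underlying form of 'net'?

/mɔlid/

In [mɔlizi] and [mɔlid] the final segment of 'net' alternates: [z] ~ [d].
If /z/ were underlying and a rule turned it into [d] in isolation, 'horn' would also alternate; but it has [z] in both [ʒɔrɛzi] and [ʒɔrɛz].
So /d/ is underlying, and a rule of intervocalic spirantization — voiced stops become fricatives between vowels — gives [z].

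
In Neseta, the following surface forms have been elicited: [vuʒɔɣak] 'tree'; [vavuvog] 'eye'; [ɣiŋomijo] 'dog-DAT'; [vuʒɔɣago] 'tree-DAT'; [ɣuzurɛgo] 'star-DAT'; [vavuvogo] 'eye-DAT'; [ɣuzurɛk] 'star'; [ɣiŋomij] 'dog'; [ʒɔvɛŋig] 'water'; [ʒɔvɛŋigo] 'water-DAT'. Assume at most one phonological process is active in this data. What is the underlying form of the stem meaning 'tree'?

/vuʒɔɣak/

In [vuʒɔɣak] and [vuʒɔɣago] the final segment of 'tree' alternates: [k] ~ [g].
But 'water' keeps [g] in both environments ([ʒɔvɛŋig], [ʒɔvɛŋigo]), so there is no rule changing /g/ to [k] in isolation.
The underlying segment must be /k/; voiceless stops become voiced between vowels, yielding [g] there.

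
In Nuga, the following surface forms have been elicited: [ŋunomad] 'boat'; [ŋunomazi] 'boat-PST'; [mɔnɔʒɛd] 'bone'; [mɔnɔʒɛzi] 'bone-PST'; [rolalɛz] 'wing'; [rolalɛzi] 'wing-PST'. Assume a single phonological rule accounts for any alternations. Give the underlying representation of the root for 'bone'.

In [mɔnɔʒɛd] and [mɔnɔʒɛzi] the final segment of 'bone' alternates: [d] ~ [z].
But 'wing' keeps [z] in both environments ([rolalɛz], [rolalɛzi]), so there is no rule changing /z/ to [d] in isolation.
So /d/ is underlying, and a rule of intervocalic spirantization — voiced stops become fricatives between vowels — gives [z].
The underlying form of 'bone' is therefore /mɔnɔʒɛd/.

/mɔnɔʒɛd/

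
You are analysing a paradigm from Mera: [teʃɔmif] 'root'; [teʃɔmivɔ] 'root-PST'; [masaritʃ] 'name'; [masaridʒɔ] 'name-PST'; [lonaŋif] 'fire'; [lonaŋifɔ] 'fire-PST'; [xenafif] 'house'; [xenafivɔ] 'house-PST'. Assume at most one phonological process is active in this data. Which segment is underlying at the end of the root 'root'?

The root 'root' surfaces as [teʃɔmif] and [teʃɔmivɔ], with a stem-final [f] ~ [v] alternation.
Compare 'fire', with invariant [f] in [lonaŋif] and [lonaŋifɔ]: an analysis with underlying /f/ and a rule producing [v] before the PST suffix would wrongly predict alternation here too.
The alternation reflects word-final obstruent devoicing: voiced obstruents become voiceless word-finally. /v/ is underlying.

/v/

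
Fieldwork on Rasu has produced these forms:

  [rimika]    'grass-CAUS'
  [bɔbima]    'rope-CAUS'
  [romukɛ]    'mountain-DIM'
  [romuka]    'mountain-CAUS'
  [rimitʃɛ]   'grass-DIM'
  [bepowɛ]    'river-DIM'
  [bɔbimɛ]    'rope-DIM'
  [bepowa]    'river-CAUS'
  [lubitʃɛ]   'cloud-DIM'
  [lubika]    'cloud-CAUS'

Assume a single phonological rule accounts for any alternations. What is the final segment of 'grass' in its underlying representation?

/tʃ/

'grass' shows [tʃ] ~ [k] at the end of the stem ([rimitʃɛ] vs [rimika]).
Compare 'mountain', with invariant [k] in [romukɛ] and [romuka]: an analysis with underlying /k/ and a rule producing [tʃ] before the DIM suffix would wrongly predict alternation here too.
So /tʃ/ is underlying, and a rule of depalatalization — palato-alveolar /tʃ/ becomes [k] when no front vowel follows — gives [k].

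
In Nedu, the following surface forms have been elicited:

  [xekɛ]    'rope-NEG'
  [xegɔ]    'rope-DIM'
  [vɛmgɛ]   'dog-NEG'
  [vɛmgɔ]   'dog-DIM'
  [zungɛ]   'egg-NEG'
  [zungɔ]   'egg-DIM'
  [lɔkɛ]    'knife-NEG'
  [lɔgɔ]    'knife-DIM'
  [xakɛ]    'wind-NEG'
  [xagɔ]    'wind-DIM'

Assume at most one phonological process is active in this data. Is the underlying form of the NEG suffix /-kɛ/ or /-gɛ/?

/-kɛ/

The NEG suffix surfaces as [-gɛ] and [-kɛ], depending on the final segment of the stem.
By contrast the DIM suffix keeps its initial [g] throughout — that segment must be underlying.
So the underlying form is /-kɛ/, and voiceless stops become voiced after a nasal.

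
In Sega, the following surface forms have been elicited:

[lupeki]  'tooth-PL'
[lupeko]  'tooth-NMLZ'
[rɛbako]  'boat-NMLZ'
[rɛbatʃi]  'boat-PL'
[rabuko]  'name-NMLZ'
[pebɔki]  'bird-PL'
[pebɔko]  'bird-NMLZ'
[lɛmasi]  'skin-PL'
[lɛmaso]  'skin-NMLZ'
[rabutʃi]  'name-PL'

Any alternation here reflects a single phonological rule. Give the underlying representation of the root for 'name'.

/rabutʃ/

In [rabuko] and [rabutʃi] the final segment of 'name' alternates: [k] ~ [tʃ].
If /k/ were underlying and a rule turned it into [tʃ] before the PL suffix, 'tooth' would also alternate; but it has [k] in both [lupeko] and [lupeki].
So /tʃ/ is underlying, and a rule of depalatalization — palato-alveolar /tʃ/ becomes [k] when no front vowel follows — gives [k].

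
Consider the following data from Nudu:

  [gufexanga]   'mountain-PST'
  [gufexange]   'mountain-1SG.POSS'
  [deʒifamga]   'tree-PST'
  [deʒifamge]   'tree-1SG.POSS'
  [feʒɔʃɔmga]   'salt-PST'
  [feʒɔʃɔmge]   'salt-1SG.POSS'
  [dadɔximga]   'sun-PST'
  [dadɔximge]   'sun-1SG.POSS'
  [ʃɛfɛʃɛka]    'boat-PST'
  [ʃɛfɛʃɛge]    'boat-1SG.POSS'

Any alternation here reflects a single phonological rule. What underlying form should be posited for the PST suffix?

/-ka/

The PST morpheme has two allomorphs, [-ga] and [-ka].
By contrast the 1SG.POSS suffix keeps its initial [g] throughout — that segment must be underlying.
So the underlying form is /-ka/, and voiceless stops become voiced after a nasal.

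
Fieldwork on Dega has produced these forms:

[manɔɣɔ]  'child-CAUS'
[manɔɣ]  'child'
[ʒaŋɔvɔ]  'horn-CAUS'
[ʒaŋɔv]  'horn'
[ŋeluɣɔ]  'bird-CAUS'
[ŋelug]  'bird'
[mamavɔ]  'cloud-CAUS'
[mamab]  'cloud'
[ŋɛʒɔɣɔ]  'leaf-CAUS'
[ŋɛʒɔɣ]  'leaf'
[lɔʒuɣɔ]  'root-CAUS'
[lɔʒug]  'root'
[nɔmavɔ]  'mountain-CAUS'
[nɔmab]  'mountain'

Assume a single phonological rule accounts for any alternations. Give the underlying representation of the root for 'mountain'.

/nɔmab/

The stem for 'mountain' ends in [v] in [nɔmavɔ] but [b] in [nɔmab].
The stem 'horn' ([ʒaŋɔvɔ], [ʒaŋɔv]) shows [v] unchanged in both environments, so [v] cannot be basic with [b] derived in isolation.
So /b/ is underlying, and a rule of intervocalic spirantization — voiced stops become fricatives between vowels — gives [v].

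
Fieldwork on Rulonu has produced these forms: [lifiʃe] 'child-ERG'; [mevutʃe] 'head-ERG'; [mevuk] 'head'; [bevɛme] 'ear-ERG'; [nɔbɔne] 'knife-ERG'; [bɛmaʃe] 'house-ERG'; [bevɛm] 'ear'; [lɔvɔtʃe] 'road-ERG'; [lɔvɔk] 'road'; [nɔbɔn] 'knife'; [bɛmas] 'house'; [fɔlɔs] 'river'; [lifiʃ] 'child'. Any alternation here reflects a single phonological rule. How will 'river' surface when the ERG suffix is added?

[fɔlɔʃe]

In [bɛmas] and [bɛmaʃe] the final segment of 'house' alternates: [s] ~ [ʃ].
If /ʃ/ were underlying and a rule turned it into [s] in isolation, 'child' would also alternate; but it has [ʃ] in both [lifiʃ] and [lifiʃe].
Therefore /s/ is basic and [ʃ] is derived by palatalization before a front vowel (/k/ and /s/ become palato-alveolar [tʃ] and [ʃ] before a front vowel).
From [fɔlɔs] the stem 'river' is /fɔlɔs/; before a front vowel this yields [fɔlɔʃe].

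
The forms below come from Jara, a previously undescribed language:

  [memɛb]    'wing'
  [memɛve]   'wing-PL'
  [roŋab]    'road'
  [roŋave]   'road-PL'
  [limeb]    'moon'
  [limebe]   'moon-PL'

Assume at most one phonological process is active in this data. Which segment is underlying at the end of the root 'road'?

/v/

The stem for 'road' ends in [b] in [roŋab] but [v] in [roŋave].
If /b/ were underlying and a rule turned it into [v] before the PL suffix, 'moon' would also alternate; but it has [b] in both [limeb] and [limebe].
The underlying segment must be /v/; voiced fricatives become stops word-finally, yielding [b] there.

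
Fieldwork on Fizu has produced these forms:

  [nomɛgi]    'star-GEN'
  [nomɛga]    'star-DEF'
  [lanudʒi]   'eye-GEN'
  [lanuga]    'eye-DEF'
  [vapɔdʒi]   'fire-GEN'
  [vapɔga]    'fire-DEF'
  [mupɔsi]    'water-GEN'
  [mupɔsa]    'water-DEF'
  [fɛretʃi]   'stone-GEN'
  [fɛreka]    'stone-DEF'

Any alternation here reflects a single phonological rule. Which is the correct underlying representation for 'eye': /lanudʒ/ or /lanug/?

/lanudʒ/

The root 'eye' surfaces as [lanudʒi] and [lanuga], with a stem-final [dʒ] ~ [g] alternation.
If /g/ were underlying and a rule turned it into [dʒ] before the GEN suffix, 'star' would also alternate; but it has [g] in both [nomɛgi] and [nomɛga].
Therefore /dʒ/ is basic and [g] is derived by depalatalization (palato-alveolar /tʃ/ and /dʒ/ become [k] and [g] when no front vowel follows).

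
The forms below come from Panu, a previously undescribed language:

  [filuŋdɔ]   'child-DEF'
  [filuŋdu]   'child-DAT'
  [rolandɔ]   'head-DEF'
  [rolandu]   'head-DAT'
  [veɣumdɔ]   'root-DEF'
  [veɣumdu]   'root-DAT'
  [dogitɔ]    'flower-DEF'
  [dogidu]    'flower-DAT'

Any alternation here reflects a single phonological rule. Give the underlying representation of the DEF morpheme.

The DEF morpheme has two allomorphs, [-dɔ] and [-tɔ].
By contrast the DAT suffix keeps its initial [d] throughout — that segment must be underlying.
The DEF suffix is therefore /-tɔ/ underlyingly, with post-nasal voicing: voiceless stops become voiced after a nasal.

/-tɔ/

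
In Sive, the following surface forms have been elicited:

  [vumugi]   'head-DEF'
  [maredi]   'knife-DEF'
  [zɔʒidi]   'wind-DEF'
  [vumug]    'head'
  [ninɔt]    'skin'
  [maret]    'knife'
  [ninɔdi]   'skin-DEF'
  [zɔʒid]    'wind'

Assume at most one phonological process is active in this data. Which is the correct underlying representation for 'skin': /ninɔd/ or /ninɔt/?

'skin' shows [t] ~ [d] at the end of the stem ([ninɔt] vs [ninɔdi]).
But 'wind' keeps [d] in both environments ([zɔʒid], [zɔʒidi]), so there is no rule changing /d/ to [t] in isolation.
So /t/ is underlying, and a rule of intervocalic voicing — voiceless stops become voiced between vowels — gives [d].

/ninɔt/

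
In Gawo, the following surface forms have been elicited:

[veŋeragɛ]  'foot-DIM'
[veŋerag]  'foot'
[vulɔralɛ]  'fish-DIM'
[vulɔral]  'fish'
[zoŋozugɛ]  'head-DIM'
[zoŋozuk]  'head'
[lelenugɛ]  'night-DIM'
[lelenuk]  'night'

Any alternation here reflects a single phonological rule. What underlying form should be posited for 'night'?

In [lelenugɛ] and [lelenuk] the final segment of 'night' alternates: [g] ~ [k].
But 'foot' keeps [g] in both environments ([veŋeragɛ], [veŋerag]), so there is no rule changing /g/ to [k] in isolation.
The alternation reflects intervocalic voicing: voiceless stops become voiced between vowels. /k/ is underlying.
So 'night' = /lelenuk/.

/lelenuk/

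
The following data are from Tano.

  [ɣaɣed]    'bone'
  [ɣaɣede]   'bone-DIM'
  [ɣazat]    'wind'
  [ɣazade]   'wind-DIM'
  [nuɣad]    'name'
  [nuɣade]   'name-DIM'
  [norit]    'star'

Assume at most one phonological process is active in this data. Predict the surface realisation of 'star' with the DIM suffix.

[noride]

'wind' shows [t] ~ [d] at the end of the stem ([ɣazat] vs [ɣazade]).
But 'name' keeps [d] in both environments ([nuɣad], [nuɣade]), so there is no rule changing /d/ to [t] in isolation.
So /t/ is underlying, and a rule of intervocalic voicing — voiceless stops become voiced between vowels — gives [d].
The one attested form of 'star', [norit], shows underlying /norit/. Applying the same rule between vowels gives [noride].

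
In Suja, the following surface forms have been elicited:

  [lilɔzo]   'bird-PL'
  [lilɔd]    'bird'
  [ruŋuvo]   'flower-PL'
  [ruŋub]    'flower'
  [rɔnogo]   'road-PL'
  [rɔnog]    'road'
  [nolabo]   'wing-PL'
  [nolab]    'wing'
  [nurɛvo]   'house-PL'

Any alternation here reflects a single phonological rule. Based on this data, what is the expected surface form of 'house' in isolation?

[nurɛb]

The root 'flower' surfaces as [ruŋuvo] and [ruŋub], with a stem-final [v] ~ [b] alternation.
Compare 'wing', with invariant [b] in [nolabo] and [nolab]: an analysis with underlying /b/ and a rule producing [v] before the PL suffix would wrongly predict alternation here too.
So /v/ is underlying, and a rule of word-final hardening — voiced fricatives become stops word-finally — gives [b].
The one attested form of 'house', [nurɛvo], shows underlying /nurɛv/. Applying the same rule word-finally gives [nurɛb].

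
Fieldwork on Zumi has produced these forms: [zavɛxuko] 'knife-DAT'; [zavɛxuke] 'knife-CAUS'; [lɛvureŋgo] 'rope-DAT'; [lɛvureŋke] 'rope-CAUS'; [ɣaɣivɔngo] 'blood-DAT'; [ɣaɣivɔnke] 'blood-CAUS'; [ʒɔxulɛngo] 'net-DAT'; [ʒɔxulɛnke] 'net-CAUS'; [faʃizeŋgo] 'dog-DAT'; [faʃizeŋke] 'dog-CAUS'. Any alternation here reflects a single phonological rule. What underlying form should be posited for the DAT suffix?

The DAT morpheme has two allomorphs, [-go] and [-ko].
By contrast the CAUS suffix keeps its initial [k] throughout — that segment must be underlying.
The DAT suffix is therefore /-go/ underlyingly, with post-vocalic devoicing: voiced stops become voiceless after a vowel.

/-go/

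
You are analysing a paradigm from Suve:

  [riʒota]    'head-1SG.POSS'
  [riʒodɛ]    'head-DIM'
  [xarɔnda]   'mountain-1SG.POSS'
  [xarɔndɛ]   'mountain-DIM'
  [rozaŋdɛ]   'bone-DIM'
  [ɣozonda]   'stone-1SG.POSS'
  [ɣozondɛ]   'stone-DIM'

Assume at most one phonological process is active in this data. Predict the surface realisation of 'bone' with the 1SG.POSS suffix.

[rozaŋda]

The 1SG.POSS morpheme has two allomorphs, [-da] and [-ta].
By contrast the DIM suffix keeps its initial [d] throughout — that segment must be underlying.
The 1SG.POSS suffix is therefore /-ta/ underlyingly, with post-nasal voicing: voiceless stops become voiced after a nasal.
After 'bone', which ends in a nasal, the suffix surfaces as [-da], giving [rozaŋda].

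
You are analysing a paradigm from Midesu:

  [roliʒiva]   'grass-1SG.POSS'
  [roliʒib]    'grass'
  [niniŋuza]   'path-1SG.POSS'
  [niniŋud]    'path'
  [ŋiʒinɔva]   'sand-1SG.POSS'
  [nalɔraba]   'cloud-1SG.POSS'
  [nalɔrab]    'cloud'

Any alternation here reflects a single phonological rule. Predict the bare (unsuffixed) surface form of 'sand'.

In [roliʒiva] and [roliʒib] the final segment of 'grass' alternates: [v] ~ [b].
The stem 'cloud' ([nalɔraba], [nalɔrab]) shows [b] unchanged in both environments, so [b] cannot be basic with [v] derived before the 1SG.POSS suffix.
The alternation reflects word-final hardening: voiced fricatives become stops word-finally. /v/ is underlying.
The one attested form of 'sand', [ŋiʒinɔva], shows underlying /ŋiʒinɔv/. Applying the same rule word-finally gives [ŋiʒinɔb].

[ŋiʒinɔb]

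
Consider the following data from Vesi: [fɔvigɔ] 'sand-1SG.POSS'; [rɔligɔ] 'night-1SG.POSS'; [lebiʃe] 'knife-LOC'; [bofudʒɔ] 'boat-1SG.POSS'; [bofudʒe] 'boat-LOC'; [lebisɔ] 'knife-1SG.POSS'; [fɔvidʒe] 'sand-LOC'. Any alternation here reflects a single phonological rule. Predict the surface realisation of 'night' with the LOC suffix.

[rɔlidʒe]

'sand' shows [dʒ] ~ [g] at the end of the stem ([fɔvidʒe] vs [fɔvigɔ]).
Compare 'boat', with invariant [dʒ] in [bofudʒe] and [bofudʒɔ]: an analysis with underlying /dʒ/ and a rule producing [g] before the 1SG.POSS suffix would wrongly predict alternation here too.
Therefore /g/ is basic and [dʒ] is derived by palatalization before a front vowel (/g/ and /s/ become palato-alveolar [dʒ] and [ʃ] before a front vowel).
The one attested form of 'night', [rɔligɔ], shows underlying /rɔlig/. Applying the same rule before a front vowel gives [rɔlidʒe].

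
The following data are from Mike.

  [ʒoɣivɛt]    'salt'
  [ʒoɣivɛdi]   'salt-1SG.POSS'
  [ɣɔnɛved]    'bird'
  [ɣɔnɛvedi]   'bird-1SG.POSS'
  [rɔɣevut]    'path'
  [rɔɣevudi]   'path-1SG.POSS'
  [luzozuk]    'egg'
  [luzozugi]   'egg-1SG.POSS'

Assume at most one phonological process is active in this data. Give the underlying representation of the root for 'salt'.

/ʒoɣivɛt/

The stem for 'salt' ends in [t] in [ʒoɣivɛt] but [d] in [ʒoɣivɛdi].
Compare 'bird', with invariant [d] in [ɣɔnɛved] and [ɣɔnɛvedi]: an analysis with underlying /d/ and a rule producing [t] in isolation would wrongly predict alternation here too.
The alternation reflects intervocalic voicing: voiceless stops become voiced between vowels. /t/ is underlying.
The underlying form of 'salt' is therefore /ʒoɣivɛt/.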